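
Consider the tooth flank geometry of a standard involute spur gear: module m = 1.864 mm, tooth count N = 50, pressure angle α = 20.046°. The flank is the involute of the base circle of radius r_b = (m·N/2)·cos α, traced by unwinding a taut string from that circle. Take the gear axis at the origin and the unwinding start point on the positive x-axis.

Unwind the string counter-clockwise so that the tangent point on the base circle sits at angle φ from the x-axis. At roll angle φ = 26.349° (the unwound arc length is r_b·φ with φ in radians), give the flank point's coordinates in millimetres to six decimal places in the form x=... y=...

pitch radius r_p = m·N/2 = 1.864·50/2 = 46.600000
base radius r_b = r_p·cos α = 46.600000·cos 20.046° = 43.776866
roll angle φ = 26.349° = 0.45987680 rad
x = r_b·(cos φ + φ·sin φ) = 43.776866·(0.89610718 + 0.45987680·0.44383771) = 48.164090
y = r_b·(sin φ − φ·cos φ) = 43.776866·(0.44383771 − 0.45987680·0.89610718) = 1.389425

x=48.164090 y=1.389425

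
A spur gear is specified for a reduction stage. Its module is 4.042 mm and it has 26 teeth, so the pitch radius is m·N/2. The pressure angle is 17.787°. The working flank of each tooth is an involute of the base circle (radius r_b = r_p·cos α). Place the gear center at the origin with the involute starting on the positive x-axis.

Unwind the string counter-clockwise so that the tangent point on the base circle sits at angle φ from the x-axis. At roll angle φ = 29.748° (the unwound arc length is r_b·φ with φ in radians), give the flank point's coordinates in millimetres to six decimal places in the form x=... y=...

pitch radius r_p = m·N/2 = 4.042·26/2 = 52.546000
base radius r_b = r_p·cos α = 52.546000·cos 17.787° = 50.034234
roll angle φ = 29.748° = 0.51920055 rad
x = r_b·(cos φ + φ·sin φ) = 50.034234·(0.86821614 + 0.51920055·0.49618620) = 56.330356
y = r_b·(sin φ − φ·cos φ) = 50.034234·(0.49618620 − 0.51920055·0.86821614) = 2.271950

x=56.330356 y=2.271950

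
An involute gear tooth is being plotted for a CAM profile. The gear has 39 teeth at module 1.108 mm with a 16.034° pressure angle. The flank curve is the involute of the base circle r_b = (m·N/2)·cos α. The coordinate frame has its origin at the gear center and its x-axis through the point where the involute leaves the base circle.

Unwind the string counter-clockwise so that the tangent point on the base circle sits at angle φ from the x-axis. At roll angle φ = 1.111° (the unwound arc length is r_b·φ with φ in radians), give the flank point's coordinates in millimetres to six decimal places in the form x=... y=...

x=20.769386 y=0.000050

pitch radius r_p = m·N/2 = 1.108·39/2 = 21.606000
base radius r_b = r_p·cos α = 21.606000·cos 16.034° = 20.765483
roll angle φ = 1.111° = 0.01939061 rad
x = r_b·(cos φ + φ·sin φ) = 20.765483·(0.99981201 + 0.01939061·0.01938939) = 20.769386
y = r_b·(sin φ − φ·cos φ) = 20.765483·(0.01938939 − 0.01939061·0.99981201) = 0.000050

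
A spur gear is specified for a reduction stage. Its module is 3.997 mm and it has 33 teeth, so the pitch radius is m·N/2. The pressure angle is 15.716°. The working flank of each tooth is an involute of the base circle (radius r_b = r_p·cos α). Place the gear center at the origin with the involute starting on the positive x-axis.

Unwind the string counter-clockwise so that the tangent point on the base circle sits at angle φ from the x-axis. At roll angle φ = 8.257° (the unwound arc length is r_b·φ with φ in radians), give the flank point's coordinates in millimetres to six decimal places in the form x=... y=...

pitch radius r_p = m·N/2 = 3.997·33/2 = 65.950500
base radius r_b = r_p·cos α = 65.950500·cos 15.716° = 63.485016
roll angle φ = 8.257° = 0.14411184 rad
x = r_b·(cos φ + φ·sin φ) = 63.485016·(0.98963385 + 0.14411184·0.14361353) = 64.140833
y = r_b·(sin φ − φ·cos φ) = 63.485016·(0.14361353 − 0.14411184·0.98963385) = 0.063204

x=64.140833 y=0.063204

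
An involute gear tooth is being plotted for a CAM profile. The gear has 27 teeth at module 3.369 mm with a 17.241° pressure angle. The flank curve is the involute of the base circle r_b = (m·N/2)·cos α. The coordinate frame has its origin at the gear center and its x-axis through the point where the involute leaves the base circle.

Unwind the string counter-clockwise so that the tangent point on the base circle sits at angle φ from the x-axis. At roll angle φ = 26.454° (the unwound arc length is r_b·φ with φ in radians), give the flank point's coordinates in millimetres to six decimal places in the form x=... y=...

x=47.823962 y=1.394976

pitch radius r_p = m·N/2 = 3.369·27/2 = 45.481500
base radius r_b = r_p·cos α = 45.481500·cos 17.241° = 43.437858
roll angle φ = 26.454° = 0.46170940 rad
x = r_b·(cos φ + φ·sin φ) = 43.437858·(0.89529230 + 0.46170940·0.44547917) = 47.823962
y = r_b·(sin φ − φ·cos φ) = 43.437858·(0.44547917 − 0.46170940·0.89529230) = 1.394976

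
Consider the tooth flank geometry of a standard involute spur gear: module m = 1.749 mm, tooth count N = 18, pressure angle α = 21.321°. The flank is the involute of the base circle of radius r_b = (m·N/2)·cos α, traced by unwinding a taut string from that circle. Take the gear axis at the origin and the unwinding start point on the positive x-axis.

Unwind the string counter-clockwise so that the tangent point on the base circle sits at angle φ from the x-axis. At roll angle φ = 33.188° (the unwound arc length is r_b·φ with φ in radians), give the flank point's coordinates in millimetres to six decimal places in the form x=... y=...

pitch radius r_p = m·N/2 = 1.749·18/2 = 15.741000
base radius r_b = r_p·cos α = 15.741000·cos 21.321° = 14.663655
roll angle φ = 33.188° = 0.57923987 rad
x = r_b·(cos φ + φ·sin φ) = 14.663655·(0.83687898 + 0.57923987·0.54738796) = 16.921094
y = r_b·(sin φ − φ·cos φ) = 14.663655·(0.54738796 − 0.57923987·0.83687898) = 0.918448

x=16.921094 y=0.918448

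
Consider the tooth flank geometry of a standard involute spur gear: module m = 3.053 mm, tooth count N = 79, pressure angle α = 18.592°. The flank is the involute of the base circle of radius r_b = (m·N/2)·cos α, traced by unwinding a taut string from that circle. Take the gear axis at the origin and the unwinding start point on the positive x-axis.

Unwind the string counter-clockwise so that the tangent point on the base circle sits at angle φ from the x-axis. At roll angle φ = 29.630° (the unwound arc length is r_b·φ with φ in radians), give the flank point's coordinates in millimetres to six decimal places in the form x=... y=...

pitch radius r_p = m·N/2 = 3.053·79/2 = 120.593500
base radius r_b = r_p·cos α = 120.593500·cos 18.592° = 114.300079
roll angle φ = 29.630° = 0.51714106 rad
x = r_b·(cos φ + φ·sin φ) = 114.300079·(0.86923618 + 0.51714106·0.49439707) = 128.577211
y = r_b·(sin φ − φ·cos φ) = 114.300079·(0.49439707 − 0.51714106·0.86923618) = 5.129713

x=128.577211 y=5.129713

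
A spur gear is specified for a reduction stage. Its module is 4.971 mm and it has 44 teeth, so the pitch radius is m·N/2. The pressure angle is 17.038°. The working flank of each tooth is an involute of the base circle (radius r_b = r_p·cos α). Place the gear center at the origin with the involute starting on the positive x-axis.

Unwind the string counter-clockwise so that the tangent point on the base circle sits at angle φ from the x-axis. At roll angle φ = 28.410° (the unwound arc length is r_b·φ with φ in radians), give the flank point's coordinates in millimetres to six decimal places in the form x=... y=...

x=116.636907 y=4.145563

pitch radius r_p = m·N/2 = 4.971·44/2 = 109.362000
base radius r_b = r_p·cos α = 109.362000·cos 17.038° = 104.562172
roll angle φ = 28.410° = 0.49584804 rad
x = r_b·(cos φ + φ·sin φ) = 104.562172·(0.87956555 + 0.49584804·0.47577773) = 116.636907
y = r_b·(sin φ − φ·cos φ) = 104.562172·(0.47577773 − 0.49584804·0.87956555) = 4.145563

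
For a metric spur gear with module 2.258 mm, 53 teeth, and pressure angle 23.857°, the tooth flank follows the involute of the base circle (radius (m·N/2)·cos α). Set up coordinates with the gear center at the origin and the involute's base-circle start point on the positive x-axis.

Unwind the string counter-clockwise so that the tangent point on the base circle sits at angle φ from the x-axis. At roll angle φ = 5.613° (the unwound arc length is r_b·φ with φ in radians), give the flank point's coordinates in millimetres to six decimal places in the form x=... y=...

pitch radius r_p = m·N/2 = 2.258·53/2 = 59.837000
base radius r_b = r_p·cos α = 59.837000·cos 23.857° = 54.724392
roll angle φ = 5.613° = 0.09796533 rad
x = r_b·(cos φ + φ·sin φ) = 54.724392·(0.99520523 + 0.09796533·0.09780871) = 54.986363
y = r_b·(sin φ − φ·cos φ) = 54.724392·(0.09780871 − 0.09796533·0.99520523) = 0.017134

x=54.986363 y=0.017134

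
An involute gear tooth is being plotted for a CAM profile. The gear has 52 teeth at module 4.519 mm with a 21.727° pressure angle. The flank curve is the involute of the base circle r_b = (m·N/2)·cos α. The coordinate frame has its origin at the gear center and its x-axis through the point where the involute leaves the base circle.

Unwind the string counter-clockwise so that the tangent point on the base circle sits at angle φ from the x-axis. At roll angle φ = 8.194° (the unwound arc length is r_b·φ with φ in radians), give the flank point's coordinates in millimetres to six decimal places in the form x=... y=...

x=110.257483 y=0.106199

pitch radius r_p = m·N/2 = 4.519·52/2 = 117.494000
base radius r_b = r_p·cos α = 117.494000·cos 21.727° = 109.147018
roll angle φ = 8.194° = 0.14301228 rad
x = r_b·(cos φ + φ·sin φ) = 109.147018·(0.98979116 + 0.14301228·0.14252528) = 110.257483
y = r_b·(sin φ − φ·cos φ) = 109.147018·(0.14252528 − 0.14301228·0.98979116) = 0.106199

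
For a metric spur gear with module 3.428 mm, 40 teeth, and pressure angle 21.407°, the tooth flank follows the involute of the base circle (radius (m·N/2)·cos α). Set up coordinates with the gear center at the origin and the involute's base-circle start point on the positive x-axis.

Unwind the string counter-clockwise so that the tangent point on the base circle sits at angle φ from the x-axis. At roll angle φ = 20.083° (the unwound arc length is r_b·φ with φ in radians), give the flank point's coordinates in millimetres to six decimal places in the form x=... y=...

pitch radius r_p = m·N/2 = 3.428·40/2 = 68.560000
base radius r_b = r_p·cos α = 68.560000·cos 21.407° = 63.830130
roll angle φ = 20.083° = 0.35051447 rad
x = r_b·(cos φ + φ·sin φ) = 63.830130·(0.93919618 + 0.35051447·0.34338104) = 67.631610
y = r_b·(sin φ − φ·cos φ) = 63.830130·(0.34338104 − 0.35051447·0.93919618) = 0.905060

x=67.631610 y=0.905060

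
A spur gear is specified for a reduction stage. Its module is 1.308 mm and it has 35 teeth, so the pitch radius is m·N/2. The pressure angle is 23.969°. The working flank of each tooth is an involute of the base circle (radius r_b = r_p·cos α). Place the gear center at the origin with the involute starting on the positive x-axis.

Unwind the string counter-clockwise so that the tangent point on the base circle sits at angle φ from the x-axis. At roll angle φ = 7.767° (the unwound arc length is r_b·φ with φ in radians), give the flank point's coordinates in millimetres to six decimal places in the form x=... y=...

x=21.107389 y=0.017336

pitch radius r_p = m·N/2 = 1.308·35/2 = 22.890000
base radius r_b = r_p·cos α = 22.890000·cos 23.969° = 20.916090
roll angle φ = 7.767° = 0.13555972 rad
x = r_b·(cos φ + φ·sin φ) = 20.916090·(0.99082584 + 0.13555972·0.13514492) = 21.107389
y = r_b·(sin φ − φ·cos φ) = 20.916090·(0.13514492 − 0.13555972·0.99082584) = 0.017336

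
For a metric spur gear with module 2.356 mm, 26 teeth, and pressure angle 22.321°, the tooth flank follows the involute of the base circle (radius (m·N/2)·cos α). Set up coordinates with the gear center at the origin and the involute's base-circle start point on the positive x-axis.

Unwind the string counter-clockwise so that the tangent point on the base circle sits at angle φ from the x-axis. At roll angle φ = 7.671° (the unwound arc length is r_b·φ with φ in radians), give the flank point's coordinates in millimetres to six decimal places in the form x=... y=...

x=28.585860 y=0.022625

pitch radius r_p = m·N/2 = 2.356·26/2 = 30.628000
base radius r_b = r_p·cos α = 30.628000·cos 22.321° = 28.333062
roll angle φ = 7.671° = 0.13388421 rad
x = r_b·(cos φ + φ·sin φ) = 28.333062·(0.99105089 + 0.13388421·0.13348459) = 28.585860
y = r_b·(sin φ − φ·cos φ) = 28.333062·(0.13348459 − 0.13388421·0.99105089) = 0.022625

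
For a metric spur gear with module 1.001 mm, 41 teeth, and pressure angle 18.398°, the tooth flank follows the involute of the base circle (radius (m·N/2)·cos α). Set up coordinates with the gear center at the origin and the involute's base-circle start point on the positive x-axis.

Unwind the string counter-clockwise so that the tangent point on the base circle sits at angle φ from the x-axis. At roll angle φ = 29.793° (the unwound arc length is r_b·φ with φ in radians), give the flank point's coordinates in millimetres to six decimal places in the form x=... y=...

pitch radius r_p = m·N/2 = 1.001·41/2 = 20.520500
base radius r_b = r_p·cos α = 20.520500·cos 18.398° = 19.471636
roll angle φ = 29.793° = 0.51998594 rad
x = r_b·(cos φ + φ·sin φ) = 19.471636·(0.86782616 + 0.51998594·0.49686794) = 21.928772
y = r_b·(sin φ − φ·cos φ) = 19.471636·(0.49686794 − 0.51998594·0.86782616) = 0.888112

x=21.928772 y=0.888112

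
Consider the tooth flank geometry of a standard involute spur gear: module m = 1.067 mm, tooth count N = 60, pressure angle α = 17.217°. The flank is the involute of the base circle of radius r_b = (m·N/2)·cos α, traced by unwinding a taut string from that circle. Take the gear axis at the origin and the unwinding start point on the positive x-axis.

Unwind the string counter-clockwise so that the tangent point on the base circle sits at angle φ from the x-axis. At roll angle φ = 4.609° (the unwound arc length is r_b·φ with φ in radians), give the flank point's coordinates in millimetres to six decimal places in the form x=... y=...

x=30.674417 y=0.005302

pitch radius r_p = m·N/2 = 1.067·60/2 = 32.010000
base radius r_b = r_p·cos α = 32.010000·cos 17.217° = 30.575651
roll angle φ = 4.609° = 0.08044223 rad
x = r_b·(cos φ + φ·sin φ) = 30.575651·(0.99676627 + 0.08044223·0.08035550) = 30.674417
y = r_b·(sin φ − φ·cos φ) = 30.575651·(0.08035550 − 0.08044223·0.99676627) = 0.005302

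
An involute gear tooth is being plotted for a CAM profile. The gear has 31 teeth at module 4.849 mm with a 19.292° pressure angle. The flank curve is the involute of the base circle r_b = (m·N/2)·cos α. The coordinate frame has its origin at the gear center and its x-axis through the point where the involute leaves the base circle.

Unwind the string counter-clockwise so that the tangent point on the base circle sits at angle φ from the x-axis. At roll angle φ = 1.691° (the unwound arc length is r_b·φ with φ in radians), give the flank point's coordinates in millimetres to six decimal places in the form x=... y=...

pitch radius r_p = m·N/2 = 4.849·31/2 = 75.159500
base radius r_b = r_p·cos α = 75.159500·cos 19.292° = 70.939075
roll angle φ = 1.691° = 0.02951352 rad
x = r_b·(cos φ + φ·sin φ) = 70.939075·(0.99956451 + 0.02951352·0.02950923) = 70.969964
y = r_b·(sin φ − φ·cos φ) = 70.939075·(0.02950923 − 0.02951352·0.99956451) = 0.000608

x=70.969964 y=0.000608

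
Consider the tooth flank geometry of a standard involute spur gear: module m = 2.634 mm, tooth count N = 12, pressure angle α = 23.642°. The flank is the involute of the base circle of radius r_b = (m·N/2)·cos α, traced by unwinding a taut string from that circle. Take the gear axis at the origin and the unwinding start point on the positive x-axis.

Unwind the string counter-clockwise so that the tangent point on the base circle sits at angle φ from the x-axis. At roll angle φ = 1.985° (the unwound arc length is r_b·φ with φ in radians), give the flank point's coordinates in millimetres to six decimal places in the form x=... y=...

x=14.486240 y=0.000201

pitch radius r_p = m·N/2 = 2.634·12/2 = 15.804000
base radius r_b = r_p·cos α = 15.804000·cos 23.642° = 14.477555
roll angle φ = 1.985° = 0.03464479 rad
x = r_b·(cos φ + φ·sin φ) = 14.477555·(0.99939993 + 0.03464479·0.03463786) = 14.486240
y = r_b·(sin φ − φ·cos φ) = 14.477555·(0.03463786 − 0.03464479·0.99939993) = 0.000201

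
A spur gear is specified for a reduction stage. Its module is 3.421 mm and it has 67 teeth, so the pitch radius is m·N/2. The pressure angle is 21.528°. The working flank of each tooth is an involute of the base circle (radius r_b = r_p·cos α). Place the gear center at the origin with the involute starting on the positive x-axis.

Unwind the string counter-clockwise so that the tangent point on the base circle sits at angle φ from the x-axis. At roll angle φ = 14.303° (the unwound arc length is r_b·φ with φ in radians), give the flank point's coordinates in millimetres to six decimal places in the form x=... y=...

x=109.878781 y=0.549383

pitch radius r_p = m·N/2 = 3.421·67/2 = 114.603500
base radius r_b = r_p·cos α = 114.603500·cos 21.528° = 106.608571
roll angle φ = 14.303° = 0.24963444 rad
x = r_b·(cos φ + φ·sin φ) = 106.608571·(0.96900280 + 0.24963444·0.24704975) = 109.878781
y = r_b·(sin φ − φ·cos φ) = 106.608571·(0.24704975 − 0.24963444·0.96900280) = 0.549383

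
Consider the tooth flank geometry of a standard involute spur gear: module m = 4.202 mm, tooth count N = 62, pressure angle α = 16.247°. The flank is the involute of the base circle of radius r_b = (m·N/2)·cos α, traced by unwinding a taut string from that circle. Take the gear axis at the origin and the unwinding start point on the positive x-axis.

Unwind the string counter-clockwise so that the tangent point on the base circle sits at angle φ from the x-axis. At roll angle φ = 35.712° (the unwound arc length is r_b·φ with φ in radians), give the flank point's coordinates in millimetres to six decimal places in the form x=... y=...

x=147.043438 y=9.707441

pitch radius r_p = m·N/2 = 4.202·62/2 = 130.262000
base radius r_b = r_p·cos α = 130.262000·cos 16.247° = 125.059923
roll angle φ = 35.712° = 0.62329198 rad
x = r_b·(cos φ + φ·sin φ) = 125.059923·(0.81196129 + 0.62329198·0.58371128) = 147.043438
y = r_b·(sin φ − φ·cos φ) = 125.059923·(0.58371128 − 0.62329198·0.81196129) = 9.707441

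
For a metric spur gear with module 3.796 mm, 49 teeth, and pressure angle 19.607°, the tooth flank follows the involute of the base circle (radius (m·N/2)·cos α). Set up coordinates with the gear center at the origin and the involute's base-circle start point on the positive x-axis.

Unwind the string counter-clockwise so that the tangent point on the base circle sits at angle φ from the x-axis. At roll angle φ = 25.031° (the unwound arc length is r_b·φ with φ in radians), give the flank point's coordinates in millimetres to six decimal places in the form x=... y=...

x=95.575201 y=2.388827

pitch radius r_p = m·N/2 = 3.796·49/2 = 93.002000
base radius r_b = r_p·cos α = 93.002000·cos 19.607° = 87.609415
roll angle φ = 25.031° = 0.43687337 rad
x = r_b·(cos φ + φ·sin φ) = 87.609415·(0.90607900 + 0.43687337·0.42310856) = 95.575201
y = r_b·(sin φ − φ·cos φ) = 87.609415·(0.42310856 − 0.43687337·0.90607900) = 2.388827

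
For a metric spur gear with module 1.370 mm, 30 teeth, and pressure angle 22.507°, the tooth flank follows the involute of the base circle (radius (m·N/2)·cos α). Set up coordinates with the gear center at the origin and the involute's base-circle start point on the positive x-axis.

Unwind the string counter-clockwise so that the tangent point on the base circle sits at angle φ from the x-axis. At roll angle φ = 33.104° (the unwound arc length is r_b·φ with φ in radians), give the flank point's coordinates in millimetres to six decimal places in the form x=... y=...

pitch radius r_p = m·N/2 = 1.370·30/2 = 20.550000
base radius r_b = r_p·cos α = 20.550000·cos 22.507° = 18.984763
roll angle φ = 33.104° = 0.57777380 rad
x = r_b·(cos φ + φ·sin φ) = 18.984763·(0.83768059 + 0.57777380·0.54616044) = 21.893947
y = r_b·(sin φ − φ·cos φ) = 18.984763·(0.54616044 − 0.57777380·0.83768059) = 1.180293

x=21.893947 y=1.180293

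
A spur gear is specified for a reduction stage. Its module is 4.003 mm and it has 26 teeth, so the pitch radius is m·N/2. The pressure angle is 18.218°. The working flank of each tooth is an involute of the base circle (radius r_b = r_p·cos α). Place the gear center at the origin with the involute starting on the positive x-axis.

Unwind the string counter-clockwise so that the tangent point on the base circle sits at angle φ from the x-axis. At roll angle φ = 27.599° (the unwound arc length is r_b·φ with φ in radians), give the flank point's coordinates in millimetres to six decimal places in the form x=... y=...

x=54.836742 y=1.799183

pitch radius r_p = m·N/2 = 4.003·26/2 = 52.039000
base radius r_b = r_p·cos α = 52.039000·cos 18.218° = 49.430487
roll angle φ = 27.599° = 0.48169342 rad
x = r_b·(cos φ + φ·sin φ) = 49.430487·(0.88621167 + 0.48169342·0.46328057) = 54.836742
y = r_b·(sin φ − φ·cos φ) = 49.430487·(0.46328057 − 0.48169342·0.88621167) = 1.799183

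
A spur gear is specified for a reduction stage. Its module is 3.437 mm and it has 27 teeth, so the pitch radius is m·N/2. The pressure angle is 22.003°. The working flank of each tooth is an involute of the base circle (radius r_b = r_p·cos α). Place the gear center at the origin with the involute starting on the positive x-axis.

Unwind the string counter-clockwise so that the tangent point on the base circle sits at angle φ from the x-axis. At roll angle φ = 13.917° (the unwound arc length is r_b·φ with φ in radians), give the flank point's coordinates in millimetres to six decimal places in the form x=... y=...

x=44.270371 y=0.204293

pitch radius r_p = m·N/2 = 3.437·27/2 = 46.399500
base radius r_b = r_p·cos α = 46.399500·cos 22.003° = 43.019957
roll angle φ = 13.917° = 0.24289747 rad
x = r_b·(cos φ + φ·sin φ) = 43.019957·(0.97064516 + 0.24289747·0.24051605) = 44.270371
y = r_b·(sin φ − φ·cos φ) = 43.019957·(0.24051605 − 0.24289747·0.97064516) = 0.204293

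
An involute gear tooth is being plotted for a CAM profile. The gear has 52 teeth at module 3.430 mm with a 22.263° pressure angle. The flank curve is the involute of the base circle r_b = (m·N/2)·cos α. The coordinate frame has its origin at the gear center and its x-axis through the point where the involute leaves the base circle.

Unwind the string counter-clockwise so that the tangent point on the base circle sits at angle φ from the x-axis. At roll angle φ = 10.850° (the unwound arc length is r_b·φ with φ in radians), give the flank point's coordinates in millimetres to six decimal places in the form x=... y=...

x=83.998611 y=0.186151

pitch radius r_p = m·N/2 = 3.430·52/2 = 89.180000
base radius r_b = r_p·cos α = 89.180000·cos 22.263° = 82.532038
roll angle φ = 10.850° = 0.18936822 rad
x = r_b·(cos φ + φ·sin φ) = 82.532038·(0.98212336 + 0.18936822·0.18823845) = 83.998611
y = r_b·(sin φ − φ·cos φ) = 82.532038·(0.18823845 − 0.18936822·0.98212336) = 0.186151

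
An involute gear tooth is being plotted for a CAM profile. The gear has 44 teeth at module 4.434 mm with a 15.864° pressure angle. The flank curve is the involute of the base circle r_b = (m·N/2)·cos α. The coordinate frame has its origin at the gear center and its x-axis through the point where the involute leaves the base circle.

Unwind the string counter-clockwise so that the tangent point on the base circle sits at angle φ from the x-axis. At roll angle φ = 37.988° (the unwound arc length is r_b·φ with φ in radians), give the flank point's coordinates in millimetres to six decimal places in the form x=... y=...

x=112.244893 y=8.721512

pitch radius r_p = m·N/2 = 4.434·44/2 = 97.548000
base radius r_b = r_p·cos α = 97.548000·cos 15.864° = 93.832714
roll angle φ = 37.988° = 0.66301568 rad
x = r_b·(cos φ + φ·sin φ) = 93.832714·(0.78813968 + 0.66301568·0.61549642) = 112.244893
y = r_b·(sin φ − φ·cos φ) = 93.832714·(0.61549642 − 0.66301568·0.78813968) = 8.721512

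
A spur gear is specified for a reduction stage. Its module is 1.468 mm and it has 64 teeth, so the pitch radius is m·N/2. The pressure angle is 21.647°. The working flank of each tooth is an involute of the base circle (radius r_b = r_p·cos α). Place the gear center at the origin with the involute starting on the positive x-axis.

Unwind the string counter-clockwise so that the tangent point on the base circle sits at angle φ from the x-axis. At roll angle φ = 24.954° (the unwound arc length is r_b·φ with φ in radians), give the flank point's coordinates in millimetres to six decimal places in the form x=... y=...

x=47.609787 y=1.179735

pitch radius r_p = m·N/2 = 1.468·64/2 = 46.976000
base radius r_b = r_p·cos α = 46.976000·cos 21.647° = 43.662980
roll angle φ = 24.954° = 0.43552946 rad
x = r_b·(cos φ + φ·sin φ) = 43.662980·(0.90664679 + 0.43552946·0.42189050) = 47.609787
y = r_b·(sin φ − φ·cos φ) = 43.662980·(0.42189050 − 0.43552946·0.90664679) = 1.179735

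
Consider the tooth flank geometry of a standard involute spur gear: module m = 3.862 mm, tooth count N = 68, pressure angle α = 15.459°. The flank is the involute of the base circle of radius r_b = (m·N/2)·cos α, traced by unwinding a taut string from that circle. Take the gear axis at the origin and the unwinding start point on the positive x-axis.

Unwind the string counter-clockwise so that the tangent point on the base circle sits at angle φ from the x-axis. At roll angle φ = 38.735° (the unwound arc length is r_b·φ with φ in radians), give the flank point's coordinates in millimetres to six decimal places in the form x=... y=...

pitch radius r_p = m·N/2 = 3.862·68/2 = 131.308000
base radius r_b = r_p·cos α = 131.308000·cos 15.459° = 126.557465
roll angle φ = 38.735° = 0.67605329 rad
x = r_b·(cos φ + φ·sin φ) = 126.557465·(0.78004832 + 0.67605329·0.62571928) = 152.257224
y = r_b·(sin φ − φ·cos φ) = 126.557465·(0.62571928 − 0.67605329·0.78004832) = 12.448831

x=152.257224 y=12.448831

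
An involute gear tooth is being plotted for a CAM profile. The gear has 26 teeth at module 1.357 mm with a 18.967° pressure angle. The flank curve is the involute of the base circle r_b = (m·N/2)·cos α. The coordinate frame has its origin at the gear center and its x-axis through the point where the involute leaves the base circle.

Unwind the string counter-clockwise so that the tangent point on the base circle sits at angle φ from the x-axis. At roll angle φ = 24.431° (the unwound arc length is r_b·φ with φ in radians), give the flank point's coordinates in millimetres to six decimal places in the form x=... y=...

x=18.131607 y=0.423348

pitch radius r_p = m·N/2 = 1.357·26/2 = 17.641000
base radius r_b = r_p·cos α = 17.641000·cos 18.967° = 16.683198
roll angle φ = 24.431° = 0.42640139 rad
x = r_b·(cos φ + φ·sin φ) = 16.683198·(0.91046002 + 0.42640139·0.41359710) = 18.131607
y = r_b·(sin φ − φ·cos φ) = 16.683198·(0.41359710 − 0.42640139·0.91046002) = 0.423348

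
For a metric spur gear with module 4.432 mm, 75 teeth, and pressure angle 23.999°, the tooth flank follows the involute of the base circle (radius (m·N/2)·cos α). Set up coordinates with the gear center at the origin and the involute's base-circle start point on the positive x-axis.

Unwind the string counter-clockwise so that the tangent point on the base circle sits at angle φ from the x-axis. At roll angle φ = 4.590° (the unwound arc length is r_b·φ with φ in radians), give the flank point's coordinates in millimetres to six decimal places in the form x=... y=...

pitch radius r_p = m·N/2 = 4.432·75/2 = 166.200000
base radius r_b = r_p·cos α = 166.200000·cos 23.999° = 151.832435
roll angle φ = 4.590° = 0.08011061 rad
x = r_b·(cos φ + φ·sin φ) = 151.832435·(0.99679286 + 0.08011061·0.08002495) = 152.318862
y = r_b·(sin φ − φ·cos φ) = 151.832435·(0.08002495 − 0.08011061·0.99679286) = 0.026004

x=152.318862 y=0.026004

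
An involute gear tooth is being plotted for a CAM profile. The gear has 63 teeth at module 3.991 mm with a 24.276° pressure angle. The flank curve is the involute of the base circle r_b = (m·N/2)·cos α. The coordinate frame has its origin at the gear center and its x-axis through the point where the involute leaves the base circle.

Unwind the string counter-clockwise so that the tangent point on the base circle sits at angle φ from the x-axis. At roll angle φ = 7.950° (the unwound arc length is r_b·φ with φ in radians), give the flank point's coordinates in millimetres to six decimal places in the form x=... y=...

x=115.697960 y=0.101850

pitch radius r_p = m·N/2 = 3.991·63/2 = 125.716500
base radius r_b = r_p·cos α = 125.716500·cos 24.276° = 114.600090
roll angle φ = 7.950° = 0.13875368 rad
x = r_b·(cos φ + φ·sin φ) = 114.600090·(0.99038914 + 0.13875368·0.13830888) = 115.697960
y = r_b·(sin φ − φ·cos φ) = 114.600090·(0.13830888 − 0.13875368·0.99038914) = 0.101850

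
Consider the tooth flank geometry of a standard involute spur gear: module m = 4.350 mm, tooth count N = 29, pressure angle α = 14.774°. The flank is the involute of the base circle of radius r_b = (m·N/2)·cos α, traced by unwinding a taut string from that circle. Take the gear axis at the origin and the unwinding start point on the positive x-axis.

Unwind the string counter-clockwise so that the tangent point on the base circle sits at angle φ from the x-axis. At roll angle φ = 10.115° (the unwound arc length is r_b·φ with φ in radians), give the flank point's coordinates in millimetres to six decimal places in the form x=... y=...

x=61.932712 y=0.111509

pitch radius r_p = m·N/2 = 4.350·29/2 = 63.075000
base radius r_b = r_p·cos α = 63.075000·cos 14.774° = 60.989690
roll angle φ = 10.115° = 0.17654005 rad
x = r_b·(cos φ + φ·sin φ) = 60.989690·(0.98445724 + 0.17654005·0.17562446) = 61.932712
y = r_b·(sin φ − φ·cos φ) = 60.989690·(0.17562446 − 0.17654005·0.98445724) = 0.111509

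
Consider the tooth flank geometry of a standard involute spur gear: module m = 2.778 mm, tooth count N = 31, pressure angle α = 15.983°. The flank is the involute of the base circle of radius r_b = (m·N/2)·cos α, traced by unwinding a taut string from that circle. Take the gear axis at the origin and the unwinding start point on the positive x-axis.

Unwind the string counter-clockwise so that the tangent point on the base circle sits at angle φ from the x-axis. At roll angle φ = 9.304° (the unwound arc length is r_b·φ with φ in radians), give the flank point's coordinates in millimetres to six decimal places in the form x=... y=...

pitch radius r_p = m·N/2 = 2.778·31/2 = 43.059000
base radius r_b = r_p·cos α = 43.059000·cos 15.983° = 41.394487
roll angle φ = 9.304° = 0.16238543 rad
x = r_b·(cos φ + φ·sin φ) = 41.394487·(0.98684443 + 0.16238543·0.16167272) = 41.936661
y = r_b·(sin φ − φ·cos φ) = 41.394487·(0.16167272 − 0.16238543·0.98684443) = 0.058927

x=41.936661 y=0.058927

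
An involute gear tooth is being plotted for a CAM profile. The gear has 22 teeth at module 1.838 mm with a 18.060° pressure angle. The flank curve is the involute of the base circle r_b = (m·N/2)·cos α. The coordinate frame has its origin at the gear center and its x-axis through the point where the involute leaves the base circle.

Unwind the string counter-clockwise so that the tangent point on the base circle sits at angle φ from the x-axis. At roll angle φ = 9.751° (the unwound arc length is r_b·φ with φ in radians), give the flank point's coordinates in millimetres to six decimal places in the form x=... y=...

pitch radius r_p = m·N/2 = 1.838·22/2 = 20.218000
base radius r_b = r_p·cos α = 20.218000·cos 18.060° = 19.221908
roll angle φ = 9.751° = 0.17018706 rad
x = r_b·(cos φ + φ·sin φ) = 19.221908·(0.98555310 + 0.17018706·0.16936671) = 19.498263
y = r_b·(sin φ − φ·cos φ) = 19.221908·(0.16936671 − 0.17018706·0.98555310) = 0.031492

x=19.498263 y=0.031492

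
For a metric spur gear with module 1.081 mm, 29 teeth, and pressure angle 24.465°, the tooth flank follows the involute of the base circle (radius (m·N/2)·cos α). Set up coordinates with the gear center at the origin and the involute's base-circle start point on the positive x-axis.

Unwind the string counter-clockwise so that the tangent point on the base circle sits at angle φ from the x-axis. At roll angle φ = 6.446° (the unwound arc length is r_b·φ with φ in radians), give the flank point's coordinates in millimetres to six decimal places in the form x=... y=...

x=14.357161 y=0.006763

pitch radius r_p = m·N/2 = 1.081·29/2 = 15.674500
base radius r_b = r_p·cos α = 15.674500·cos 24.465° = 14.267156
roll angle φ = 6.446° = 0.11250392 rad
x = r_b·(cos φ + φ·sin φ) = 14.267156·(0.99367811 + 0.11250392·0.11226674) = 14.357161
y = r_b·(sin φ − φ·cos φ) = 14.267156·(0.11226674 − 0.11250392·0.99367811) = 0.006763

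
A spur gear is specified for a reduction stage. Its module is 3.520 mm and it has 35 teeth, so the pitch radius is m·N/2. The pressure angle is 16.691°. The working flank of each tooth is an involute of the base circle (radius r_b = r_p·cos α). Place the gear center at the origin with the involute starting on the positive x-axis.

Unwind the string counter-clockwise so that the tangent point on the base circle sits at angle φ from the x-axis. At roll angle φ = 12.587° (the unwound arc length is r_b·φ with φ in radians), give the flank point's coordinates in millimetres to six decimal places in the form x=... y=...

pitch radius r_p = m·N/2 = 3.520·35/2 = 61.600000
base radius r_b = r_p·cos α = 61.600000·cos 16.691° = 59.004645
roll angle φ = 12.587° = 0.21968459 rad
x = r_b·(cos φ + φ·sin φ) = 59.004645·(0.97596623 + 0.21968459·0.21792181) = 60.411334
y = r_b·(sin φ − φ·cos φ) = 59.004645·(0.21792181 − 0.21968459·0.97596623) = 0.207523

x=60.411334 y=0.207523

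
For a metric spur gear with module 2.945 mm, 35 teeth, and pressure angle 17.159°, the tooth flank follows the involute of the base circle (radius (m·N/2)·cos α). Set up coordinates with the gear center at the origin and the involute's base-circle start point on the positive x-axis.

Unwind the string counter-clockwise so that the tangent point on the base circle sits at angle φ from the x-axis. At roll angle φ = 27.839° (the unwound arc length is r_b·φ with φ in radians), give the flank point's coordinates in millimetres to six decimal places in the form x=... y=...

pitch radius r_p = m·N/2 = 2.945·35/2 = 51.537500
base radius r_b = r_p·cos α = 51.537500·cos 17.159° = 49.243552
roll angle φ = 27.839° = 0.48588221 rad
x = r_b·(cos φ + φ·sin φ) = 49.243552·(0.88426331 + 0.48588221·0.46698865) = 54.717700
y = r_b·(sin φ − φ·cos φ) = 49.243552·(0.46698865 − 0.48588221·0.88426331) = 1.838795

x=54.717700 y=1.838795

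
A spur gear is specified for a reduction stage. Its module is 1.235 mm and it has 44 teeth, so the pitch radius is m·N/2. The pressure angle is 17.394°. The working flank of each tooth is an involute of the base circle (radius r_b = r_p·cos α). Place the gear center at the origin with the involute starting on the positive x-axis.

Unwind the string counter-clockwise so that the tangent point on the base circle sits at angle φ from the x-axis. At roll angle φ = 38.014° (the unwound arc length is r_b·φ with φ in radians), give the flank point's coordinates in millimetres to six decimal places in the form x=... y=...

pitch radius r_p = m·N/2 = 1.235·44/2 = 27.170000
base radius r_b = r_p·cos α = 27.170000·cos 17.394° = 25.927560
roll angle φ = 38.014° = 0.66346946 rad
x = r_b·(cos φ + φ·sin φ) = 25.927560·(0.78786030 + 0.66346946·0.61585400) = 31.021305
y = r_b·(sin φ − φ·cos φ) = 25.927560·(0.61585400 − 0.66346946·0.78786030) = 2.414705

x=31.021305 y=2.414705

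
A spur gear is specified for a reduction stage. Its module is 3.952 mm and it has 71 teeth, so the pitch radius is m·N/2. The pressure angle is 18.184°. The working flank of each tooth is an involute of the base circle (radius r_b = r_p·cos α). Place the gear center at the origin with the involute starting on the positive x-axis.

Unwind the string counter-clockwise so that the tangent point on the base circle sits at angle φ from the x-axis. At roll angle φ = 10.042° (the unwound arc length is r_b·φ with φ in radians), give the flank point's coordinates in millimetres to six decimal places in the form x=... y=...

x=135.321020 y=0.238469

pitch radius r_p = m·N/2 = 3.952·71/2 = 140.296000
base radius r_b = r_p·cos α = 140.296000·cos 18.184° = 133.289510
roll angle φ = 10.042° = 0.17526596 rad
x = r_b·(cos φ + φ·sin φ) = 133.289510·(0.98468020 + 0.17526596·0.17437003) = 135.321020
y = r_b·(sin φ − φ·cos φ) = 133.289510·(0.17437003 − 0.17526596·0.98468020) = 0.238469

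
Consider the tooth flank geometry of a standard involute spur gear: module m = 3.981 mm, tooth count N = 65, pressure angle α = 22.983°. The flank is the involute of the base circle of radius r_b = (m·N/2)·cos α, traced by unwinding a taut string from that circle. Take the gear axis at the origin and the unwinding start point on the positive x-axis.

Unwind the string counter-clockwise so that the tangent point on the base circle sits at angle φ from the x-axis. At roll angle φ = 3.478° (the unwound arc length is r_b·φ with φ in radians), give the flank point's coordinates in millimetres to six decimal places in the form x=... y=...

x=119.331464 y=0.008878

pitch radius r_p = m·N/2 = 3.981·65/2 = 129.382500
base radius r_b = r_p·cos α = 129.382500·cos 22.983° = 119.112214
roll angle φ = 3.478° = 0.06070255 rad
x = r_b·(cos φ + φ·sin φ) = 119.112214·(0.99815817 + 0.06070255·0.06066528) = 119.331464
y = r_b·(sin φ − φ·cos φ) = 119.112214·(0.06066528 − 0.06070255·0.99815817) = 0.008878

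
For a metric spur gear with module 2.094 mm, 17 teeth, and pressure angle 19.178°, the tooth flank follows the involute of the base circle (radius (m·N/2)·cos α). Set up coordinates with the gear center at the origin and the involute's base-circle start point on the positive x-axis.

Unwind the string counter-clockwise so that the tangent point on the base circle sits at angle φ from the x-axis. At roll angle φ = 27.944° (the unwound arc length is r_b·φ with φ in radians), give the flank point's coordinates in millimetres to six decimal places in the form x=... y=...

pitch radius r_p = m·N/2 = 2.094·17/2 = 17.799000
base radius r_b = r_p·cos α = 17.799000·cos 19.178° = 16.811201
roll angle φ = 27.944° = 0.48771481 rad
x = r_b·(cos φ + φ·sin φ) = 16.811201·(0.88340603 + 0.48771481·0.46860836) = 18.693270
y = r_b·(sin φ − φ·cos φ) = 16.811201·(0.46860836 − 0.48771481·0.88340603) = 0.634760

x=18.693270 y=0.634760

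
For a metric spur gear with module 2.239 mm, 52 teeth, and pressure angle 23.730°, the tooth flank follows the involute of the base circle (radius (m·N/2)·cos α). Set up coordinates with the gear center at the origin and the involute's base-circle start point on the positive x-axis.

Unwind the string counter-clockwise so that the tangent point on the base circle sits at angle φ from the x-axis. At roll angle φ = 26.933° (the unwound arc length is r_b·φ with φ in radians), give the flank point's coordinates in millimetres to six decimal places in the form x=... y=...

pitch radius r_p = m·N/2 = 2.239·52/2 = 58.214000
base radius r_b = r_p·cos α = 58.214000·cos 23.730° = 53.292123
roll angle φ = 26.933° = 0.47006953 rad
x = r_b·(cos φ + φ·sin φ) = 53.292123·(0.89153680 + 0.47006953·0.45294827) = 58.858698
y = r_b·(sin φ − φ·cos φ) = 53.292123·(0.45294827 − 0.47006953·0.89153680) = 1.804684

x=58.858698 y=1.804684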